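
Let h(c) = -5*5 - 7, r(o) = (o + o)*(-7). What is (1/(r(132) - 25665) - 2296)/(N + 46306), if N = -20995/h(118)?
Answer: -2021435168/41346178731 ≈ -0.048890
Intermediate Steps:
r(o) = -14*o (r(o) = (2*o)*(-7) = -14*o)
h(c) = -32 (h(c) = -25 - 7 = -32)
N = 20995/32 (N = -20995/(-32) = -20995*(-1/32) = 20995/32 ≈ 656.09)
(1/(r(132) - 25665) - 2296)/(N + 46306) = (1/(-14*132 - 25665) - 2296)/(20995/32 + 46306) = (1/(-1848 - 25665) - 2296)/(1502787/32) = (1/(-27513) - 2296)*(32/1502787) = (-1/27513 - 2296)*(32/1502787) = -63169849/27513*32/1502787 = -2021435168/41346178731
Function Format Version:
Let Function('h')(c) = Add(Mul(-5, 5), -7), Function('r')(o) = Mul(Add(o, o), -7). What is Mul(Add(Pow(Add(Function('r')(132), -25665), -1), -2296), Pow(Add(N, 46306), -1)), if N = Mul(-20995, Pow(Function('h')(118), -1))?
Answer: Rational(-2021435168, 41346178731) ≈ -0.048890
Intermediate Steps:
Function('r')(o) = Mul(-14, o) (Function('r')(o) = Mul(Mul(2, o), -7) = Mul(-14, o))
Function('h')(c) = -32 (Function('h')(c) = Add(-25, -7) = -32)
N = Rational(20995, 32) (N = Mul(-20995, Pow(-32, -1)) = Mul(-20995, Rational(-1, 32)) = Rational(20995, 32) ≈ 656.09)
Mul(Add(Pow(Add(Function('r')(132), -25665), -1), -2296), Pow(Add(N, 46306), -1)) = Mul(Add(Pow(Add(Mul(-14, 132), -25665), -1), -2296), Pow(Add(Rational(20995, 32), 46306), -1)) = Mul(Add(Pow(Add(-1848, -25665), -1), -2296), Pow(Rational(1502787, 32), -1)) = Mul(Add(Pow(-27513, -1), -2296), Rational(32, 1502787)) = Mul(Add(Rational(-1, 27513), -2296), Rational(32, 1502787)) = Mul(Rational(-63169849, 27513), Rational(32, 1502787)) = Rational(-2021435168, 41346178731)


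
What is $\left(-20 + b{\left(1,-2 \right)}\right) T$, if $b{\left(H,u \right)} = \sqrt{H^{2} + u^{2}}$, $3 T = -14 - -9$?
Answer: $\frac{100}{3} - \frac{5 \sqrt{5}}{3} \approx 29.607$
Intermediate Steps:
$T = - \frac{5}{3}$ ($T = \frac{-14 - -9}{3} = \frac{-14 + 9}{3} = \frac{1}{3} \left(-5\right) = - \frac{5}{3} \approx -1.6667$)
$\left(-20 + b{\left(1,-2 \right)}\right) T = \left(-20 + \sqrt{1^{2} + \left(-2\right)^{2}}\right) \left(- \frac{5}{3}\right) = \left(-20 + \sqrt{1 + 4}\right) \left(- \frac{5}{3}\right) = \left(-20 + \sqrt{5}\right) \left(- \frac{5}{3}\right) = \frac{100}{3} - \frac{5 \sqrt{5}}{3}$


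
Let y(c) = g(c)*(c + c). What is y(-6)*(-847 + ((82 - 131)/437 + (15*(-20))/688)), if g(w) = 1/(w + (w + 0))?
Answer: -63705111/75164 ≈ -847.55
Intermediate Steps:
g(w) = 1/(2*w) (g(w) = 1/(w + w) = 1/(2*w))
y(c) = 1 (y(c) = (1/(2*c))*(c + c) = (1/(2*c))*(2*c) = 1)
y(-6)*(-847 + ((82 - 131)/437 + (15*(-20))/688)) = 1*(-847 + ((82 - 131)/437 + (15*(-20))/688)) = 1*(-847 + (-49*1/437 - 300*1/688)) = 1*(-847 + (-49/437 - 75/172)) = 1*(-847 - 41203/75164) = 1*(-63705111/75164) = -63705111/75164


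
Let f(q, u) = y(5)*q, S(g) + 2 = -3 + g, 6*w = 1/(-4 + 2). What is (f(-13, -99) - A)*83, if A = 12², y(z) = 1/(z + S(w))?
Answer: 996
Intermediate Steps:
w = -1/12 (w = 1/(6*(-4 + 2)) = (⅙)/(-2) = (⅙)*(-½) = -1/12 ≈ -0.083333)
S(g) = -5 + g (S(g) = -2 + (-3 + g) = -5 + g)
y(z) = 1/(-61/12 + z) (y(z) = 1/(z + (-5 - 1/12)) = 1/(z - 61/12) = 1/(-61/12 + z))
A = 144
f(q, u) = -12*q (f(q, u) = (12/(-61 + 12*5))*q = (12/(-61 + 60))*q = (12/(-1))*q = (12*(-1))*q = -12*q)
(f(-13, -99) - A)*83 = (-12*(-13) - 1*144)*83 = (156 - 144)*83 = 12*83 = 996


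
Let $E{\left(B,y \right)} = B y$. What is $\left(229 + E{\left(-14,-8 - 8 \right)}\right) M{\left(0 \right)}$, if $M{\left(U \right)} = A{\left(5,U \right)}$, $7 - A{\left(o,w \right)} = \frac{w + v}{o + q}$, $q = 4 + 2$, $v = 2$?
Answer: $\frac{33975}{11} \approx 3088.6$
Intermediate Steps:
$q = 6$
$A{\left(o,w \right)} = 7 - \frac{2 + w}{6 + o}$ ($A{\left(o,w \right)} = 7 - \frac{w + 2}{o + 6} = 7 - \frac{2 + w}{6 + o}$)
$M{\left(U \right)} = \frac{75}{11} - \frac{U}{11}$ ($M{\left(U \right)} = \frac{40 - U + 7 \cdot 5}{6 + 5} = \frac{40 - U + 35}{11} = \frac{75 - U}{11} = \frac{75}{11} - \frac{U}{11}$)
$\left(229 + E{\left(-14,-8 - 8 \right)}\right) M{\left(0 \right)} = \left(229 - 14 \left(-8 - 8\right)\right) \left(\frac{75}{11} - 0\right) = \left(229 - -224\right) \left(\frac{75}{11} + 0\right) = \left(229 + 224\right) \frac{75}{11} = 453 \cdot \frac{75}{11} = \frac{33975}{11}$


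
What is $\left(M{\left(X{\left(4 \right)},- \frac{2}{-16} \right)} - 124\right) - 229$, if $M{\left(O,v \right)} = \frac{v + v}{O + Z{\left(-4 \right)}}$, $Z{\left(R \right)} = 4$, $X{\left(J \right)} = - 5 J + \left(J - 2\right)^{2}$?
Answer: $- \frac{16945}{48} \approx -353.02$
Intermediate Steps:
$X{\left(J \right)} = \left(-2 + J\right)^{2} - 5 J$ ($X{\left(J \right)} = - 5 J + \left(-2 + J\right)^{2} = \left(-2 + J\right)^{2} - 5 J$)
$M{\left(O,v \right)} = \frac{2 v}{4 + O}$ ($M{\left(O,v \right)} = \frac{v + v}{O + 4} = \frac{2 v}{4 + O}$)
$\left(M{\left(X{\left(4 \right)},- \frac{2}{-16} \right)} - 124\right) - 229 = \left(\frac{2 \left(- \frac{2}{-16}\right)}{4 + \left(\left(-2 + 4\right)^{2} - 20\right)} - 124\right) - 229 = \left(\frac{2 \left(\left(-2\right) \left(- \frac{1}{16}\right)\right)}{4 - \left(20 - 2^{2}\right)} - 124\right) - 229 = \left(2 \cdot \frac{1}{8} \frac{1}{4 + \left(4 - 20\right)} - 124\right) - 229 = \left(2 \cdot \frac{1}{8} \frac{1}{4 - 16} - 124\right) - 229 = \left(2 \cdot \frac{1}{8} \frac{1}{-12} - 124\right) - 229 = \left(2 \cdot \frac{1}{8} \left(- \frac{1}{12}\right) - 124\right) - 229 = \left(- \frac{1}{48} - 124\right) - 229 = - \frac{5953}{48} - 229 = - \frac{16945}{48}$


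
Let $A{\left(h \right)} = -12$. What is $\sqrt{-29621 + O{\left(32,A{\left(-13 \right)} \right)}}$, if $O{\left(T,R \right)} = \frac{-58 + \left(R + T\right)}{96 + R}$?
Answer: $\frac{i \sqrt{52252242}}{42} \approx 172.11 i$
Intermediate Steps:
$O{\left(T,R \right)} = \frac{-58 + R + T}{96 + R}$
$\sqrt{-29621 + O{\left(32,A{\left(-13 \right)} \right)}} = \sqrt{-29621 + \frac{-58 - 12 + 32}{96 - 12}} = \sqrt{-29621 + \frac{1}{84} \left(-38\right)} = \sqrt{-29621 - \frac{19}{42}} = \sqrt{- \frac{1244101}{42}} = \frac{i \sqrt{52252242}}{42}$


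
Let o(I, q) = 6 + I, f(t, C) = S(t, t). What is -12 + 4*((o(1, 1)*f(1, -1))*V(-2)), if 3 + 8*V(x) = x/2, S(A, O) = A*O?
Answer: -26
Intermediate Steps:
f(t, C) = t**2 (f(t, C) = t*t = t**2)
V(x) = -3/8 + x/16 (V(x) = -3/8 + (x/2)/8 = -3/8 + x/16)
-12 + 4*((o(1, 1)*f(1, -1))*V(-2)) = -12 + 4*(((6 + 1)*1**2)*(-3/8 + (1/16)*(-2))) = -12 + 4*((7*1)*(-3/8 - 1/8)) = -12 + 4*(7*(-1/2)) = -12 + 4*(-7/2) = -12 - 14 = -26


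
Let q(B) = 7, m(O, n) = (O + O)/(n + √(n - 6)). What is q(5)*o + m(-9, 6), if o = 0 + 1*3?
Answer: 18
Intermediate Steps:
m(O, n) = 2*O/(n + √(-6 + n)) (m(O, n) = (2*O)/(n + √(-6 + n)) = 2*O/(n + √(-6 + n)))
o = 3 (o = 0 + 3 = 3)
q(5)*o + m(-9, 6) = 7*3 + 2*(-9)/(6 + √(-6 + 6)) = 21 + 2*(-9)/(6 + √0) = 21 + 2*(-9)/(6 + 0) = 21 + 2*(-9)/6 = 21 + 2*(-9)*(⅙) = 21 - 3 = 18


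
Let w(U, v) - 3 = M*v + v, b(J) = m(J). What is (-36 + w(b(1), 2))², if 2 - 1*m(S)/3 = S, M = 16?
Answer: 1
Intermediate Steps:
m(S) = 6 - 3*S
b(J) = 6 - 3*J
w(U, v) = 3 + 17*v (w(U, v) = 3 + (16*v + v) = 3 + 17*v)
(-36 + w(b(1), 2))² = (-36 + (3 + 17*2))² = (-36 + (3 + 34))² = (-36 + 37)² = 1² = 1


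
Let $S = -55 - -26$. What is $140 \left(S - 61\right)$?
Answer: $-12600$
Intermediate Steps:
$S = -29$ ($S = -55 + 26 = -29$)
$140 \left(S - 61\right) = 140 \left(-29 - 61\right) = 140 \left(-90\right) = -12600$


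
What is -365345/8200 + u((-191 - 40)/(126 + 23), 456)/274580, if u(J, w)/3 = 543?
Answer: -1003030723/22515560 ≈ -44.548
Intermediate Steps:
u(J, w) = 1629 (u(J, w) = 3*543 = 1629)
-365345/8200 + u((-191 - 40)/(126 + 23), 456)/274580 = -365345/8200 + 1629/274580 = -365345*1/8200 + 1629*(1/274580) = -73069/1640 + 1629/274580 = -1003030723/22515560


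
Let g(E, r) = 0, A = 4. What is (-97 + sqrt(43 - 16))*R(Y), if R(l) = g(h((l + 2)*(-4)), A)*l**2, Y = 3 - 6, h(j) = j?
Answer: 0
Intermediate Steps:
Y = -3
R(l) = 0 (R(l) = 0*l**2 = 0)
(-97 + sqrt(43 - 16))*R(Y) = (-97 + sqrt(43 - 16))*0 = (-97 + sqrt(27))*0 = (-97 + 3*sqrt(3))*0 = 0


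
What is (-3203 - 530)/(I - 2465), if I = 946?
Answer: 3733/1519 ≈ 2.4575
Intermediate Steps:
(-3203 - 530)/(I - 2465) = (-3203 - 530)/(946 - 2465) = -3733/(-1519) = -3733*(-1/1519) = 3733/1519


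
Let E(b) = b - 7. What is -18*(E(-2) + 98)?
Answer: -1602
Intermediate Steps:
E(b) = -7 + b
-18*(E(-2) + 98) = -18*((-7 - 2) + 98) = -18*(-9 + 98) = -18*89 = -1602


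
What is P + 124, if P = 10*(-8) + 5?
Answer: 49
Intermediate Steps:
P = -75 (P = -80 + 5 = -75)
P + 124 = -75 + 124 = 49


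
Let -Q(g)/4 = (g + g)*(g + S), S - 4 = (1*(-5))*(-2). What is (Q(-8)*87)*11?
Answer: 367488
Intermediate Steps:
S = 14 (S = 4 + (1*(-5))*(-2) = 4 - 5*(-2) = 4 + 10 = 14)
Q(g) = -8*g*(14 + g) (Q(g) = -4*(g + g)*(g + 14) = -4*2*g*(14 + g) = -8*g*(14 + g))
(Q(-8)*87)*11 = (-8*(-8)*(14 - 8)*87)*11 = (-8*(-8)*6*87)*11 = (384*87)*11 = 33408*11 = 367488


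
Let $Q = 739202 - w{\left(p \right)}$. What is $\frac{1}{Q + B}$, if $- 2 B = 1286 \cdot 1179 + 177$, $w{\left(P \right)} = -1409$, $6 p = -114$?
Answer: $- \frac{2}{35149} \approx -5.6901 \cdot 10^{-5}$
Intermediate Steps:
$p = -19$ ($p = \frac{1}{6} \left(-114\right) = -19$)
$Q = 740611$ ($Q = 739202 - -1409 = 739202 + 1409 = 740611$)
$B = - \frac{1516371}{2}$ ($B = - \frac{1286 \cdot 1179 + 177}{2} = - \frac{1516194 + 177}{2} = \left(- \frac{1}{2}\right) 1516371 = - \frac{1516371}{2} \approx -7.5819 \cdot 10^{5}$)
$\frac{1}{Q + B} = \frac{1}{740611 - \frac{1516371}{2}} = \frac{1}{- \frac{35149}{2}} = - \frac{2}{35149}$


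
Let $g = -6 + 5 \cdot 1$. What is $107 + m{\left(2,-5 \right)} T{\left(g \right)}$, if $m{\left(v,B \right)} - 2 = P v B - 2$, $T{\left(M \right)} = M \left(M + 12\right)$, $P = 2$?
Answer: $327$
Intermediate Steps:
$g = -1$ ($g = -6 + 5 = -1$)
$T{\left(M \right)} = M \left(12 + M\right)$
$m{\left(v,B \right)} = 2 B v$ ($m{\left(v,B \right)} = 2 + \left(2 v B - 2\right) = 2 + \left(2 B v - 2\right) = 2 + \left(-2 + 2 B v\right) = 2 B v$)
$107 + m{\left(2,-5 \right)} T{\left(g \right)} = 107 + 2 \left(-5\right) 2 \left(- (12 - 1)\right) = 107 - 20 \left(\left(-1\right) 11\right) = 107 - -220 = 107 + 220 = 327$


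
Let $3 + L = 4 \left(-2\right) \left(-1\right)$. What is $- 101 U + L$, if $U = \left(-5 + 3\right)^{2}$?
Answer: $-399$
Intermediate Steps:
$L = 5$ ($L = -3 + 4 \left(-2\right) \left(-1\right) = -3 - -8 = -3 + 8 = 5$)
$U = 4$ ($U = \left(-2\right)^{2} = 4$)
$- 101 U + L = \left(-101\right) 4 + 5 = -404 + 5 = -399$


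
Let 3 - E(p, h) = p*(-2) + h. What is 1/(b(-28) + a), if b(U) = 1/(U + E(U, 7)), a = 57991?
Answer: 88/5103207 ≈ 1.7244e-5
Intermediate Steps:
E(p, h) = 3 - h + 2*p (E(p, h) = 3 - (p*(-2) + h) = 3 - (-2*p + h) = 3 - (h - 2*p) = 3 + (-h + 2*p) = 3 - h + 2*p)
b(U) = 1/(-4 + 3*U) (b(U) = 1/(U + (3 - 1*7 + 2*U)) = 1/(U + (3 - 7 + 2*U)) = 1/(U + (-4 + 2*U)) = 1/(-4 + 3*U))
1/(b(-28) + a) = 1/(1/(-4 + 3*(-28)) + 57991) = 1/(1/(-4 - 84) + 57991) = 1/(1/(-88) + 57991) = 1/(-1/88 + 57991) = 1/(5103207/88) = 88/5103207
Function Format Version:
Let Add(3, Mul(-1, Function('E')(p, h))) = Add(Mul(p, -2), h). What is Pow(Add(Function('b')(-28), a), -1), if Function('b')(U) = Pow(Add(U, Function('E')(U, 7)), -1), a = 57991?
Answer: Rational(88, 5103207) ≈ 1.7244e-5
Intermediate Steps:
Function('E')(p, h) = Add(3, Mul(-1, h), Mul(2, p)) (Function('E')(p, h) = Add(3, Mul(-1, Add(Mul(p, -2), h))) = Add(3, Mul(-1, Add(Mul(-2, p), h))) = Add(3, Mul(-1, Add(h, Mul(-2, p)))) = Add(3, Add(Mul(-1, h), Mul(2, p))) = Add(3, Mul(-1, h), Mul(2, p)))
Function('b')(U) = Pow(Add(-4, Mul(3, U)), -1) (Function('b')(U) = Pow(Add(U, Add(3, Mul(-1, 7), Mul(2, U))), -1) = Pow(Add(U, Add(3, -7, Mul(2, U))), -1) = Pow(Add(U, Add(-4, Mul(2, U))), -1) = Pow(Add(-4, Mul(3, U)), -1))
Pow(Add(Function('b')(-28), a), -1) = Pow(Add(Pow(Add(-4, Mul(3, -28)), -1), 57991), -1) = Pow(Add(Pow(Add(-4, -84), -1), 57991), -1) = Pow(Add(Pow(-88, -1), 57991), -1) = Pow(Add(Rational(-1, 88), 57991), -1) = Pow(Rational(5103207, 88), -1) = Rational(88, 5103207)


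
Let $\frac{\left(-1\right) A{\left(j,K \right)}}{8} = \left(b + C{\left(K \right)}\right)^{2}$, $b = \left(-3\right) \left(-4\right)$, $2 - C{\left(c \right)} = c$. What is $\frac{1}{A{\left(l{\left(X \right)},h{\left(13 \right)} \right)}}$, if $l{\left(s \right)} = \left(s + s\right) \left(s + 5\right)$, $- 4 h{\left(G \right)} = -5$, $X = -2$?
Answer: $- \frac{2}{2601} \approx -0.00076894$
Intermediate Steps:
$C{\left(c \right)} = 2 - c$
$h{\left(G \right)} = \frac{5}{4}$ ($h{\left(G \right)} = \left(- \frac{1}{4}\right) \left(-5\right) = \frac{5}{4}$)
$b = 12$
$l{\left(s \right)} = 2 s \left(5 + s\right)$
$A{\left(j,K \right)} = - 8 \left(14 - K\right)^{2}$ ($A{\left(j,K \right)} = - 8 \left(12 - \left(-2 + K\right)\right)^{2} = - 8 \left(14 - K\right)^{2}$)
$\frac{1}{A{\left(l{\left(X \right)},h{\left(13 \right)} \right)}} = \frac{1}{\left(-8\right) \left(-14 + \frac{5}{4}\right)^{2}} = \frac{1}{\left(-8\right) \left(- \frac{51}{4}\right)^{2}} = \frac{1}{\left(-8\right) \frac{2601}{16}} = \frac{1}{- \frac{2601}{2}} = - \frac{2}{2601}$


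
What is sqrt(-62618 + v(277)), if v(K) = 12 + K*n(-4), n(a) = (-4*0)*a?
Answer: I*sqrt(62606) ≈ 250.21*I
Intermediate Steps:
n(a) = 0 (n(a) = 0*a = 0)
v(K) = 12 (v(K) = 12 + K*0 = 12 + 0 = 12)
sqrt(-62618 + v(277)) = sqrt(-62618 + 12) = sqrt(-62606) = I*sqrt(62606)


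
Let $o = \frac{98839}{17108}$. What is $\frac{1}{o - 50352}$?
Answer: $- \frac{1316}{66255629} \approx -1.9862 \cdot 10^{-5}$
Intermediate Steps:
$o = \frac{7603}{1316}$ ($o = 98839 \cdot \frac{1}{17108} = \frac{7603}{1316} \approx 5.7774$)
$\frac{1}{o - 50352} = \frac{1}{\frac{7603}{1316} - 50352} = \frac{1}{- \frac{66255629}{1316}} = - \frac{1316}{66255629}$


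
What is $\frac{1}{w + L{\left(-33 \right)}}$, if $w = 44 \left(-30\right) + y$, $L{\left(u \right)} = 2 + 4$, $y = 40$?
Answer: $- \frac{1}{1274} \approx -0.00078493$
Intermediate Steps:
$L{\left(u \right)} = 6$
$w = -1280$ ($w = 44 \left(-30\right) + 40 = -1320 + 40 = -1280$)
$\frac{1}{w + L{\left(-33 \right)}} = \frac{1}{-1280 + 6} = \frac{1}{-1274} = - \frac{1}{1274}$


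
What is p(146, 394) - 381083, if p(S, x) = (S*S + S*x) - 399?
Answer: -302642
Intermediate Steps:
p(S, x) = -399 + S² + S*x (p(S, x) = (S² + S*x) - 399 = -399 + S² + S*x)
p(146, 394) - 381083 = (-399 + 146² + 146*394) - 381083 = (-399 + 21316 + 57524) - 381083 = 78441 - 381083 = -302642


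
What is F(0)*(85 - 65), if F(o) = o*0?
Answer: 0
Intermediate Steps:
F(o) = 0
F(0)*(85 - 65) = 0*(85 - 65) = 0*20 = 0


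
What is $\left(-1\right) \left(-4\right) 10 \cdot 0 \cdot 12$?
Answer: $0$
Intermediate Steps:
$\left(-1\right) \left(-4\right) 10 \cdot 0 \cdot 12 = 4 \cdot 0 \cdot 12 = 0 \cdot 12 = 0$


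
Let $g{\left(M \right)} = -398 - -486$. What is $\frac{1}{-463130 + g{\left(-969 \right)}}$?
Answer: $- \frac{1}{463042} \approx -2.1596 \cdot 10^{-6}$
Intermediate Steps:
$g{\left(M \right)} = 88$ ($g{\left(M \right)} = -398 + 486 = 88$)
$\frac{1}{-463130 + g{\left(-969 \right)}} = \frac{1}{-463130 + 88} = \frac{1}{-463042} = - \frac{1}{463042}$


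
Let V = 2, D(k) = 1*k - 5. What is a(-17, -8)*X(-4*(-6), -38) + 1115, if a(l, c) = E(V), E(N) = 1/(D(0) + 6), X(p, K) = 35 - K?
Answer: 1188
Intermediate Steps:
D(k) = -5 + k (D(k) = k - 5 = -5 + k)
E(N) = 1 (E(N) = 1/((-5 + 0) + 6) = 1/(-5 + 6) = 1/1 = 1)
a(l, c) = 1
a(-17, -8)*X(-4*(-6), -38) + 1115 = 1*(35 - 1*(-38)) + 1115 = 1*(35 + 38) + 1115 = 1*73 + 1115 = 73 + 1115 = 1188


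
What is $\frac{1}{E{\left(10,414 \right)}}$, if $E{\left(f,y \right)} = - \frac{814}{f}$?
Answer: $- \frac{5}{407} \approx -0.012285$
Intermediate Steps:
$\frac{1}{E{\left(10,414 \right)}} = \frac{1}{\left(-814\right) \frac{1}{10}} = \frac{1}{- \frac{407}{5}} = - \frac{5}{407}$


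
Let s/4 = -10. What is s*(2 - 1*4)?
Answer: 80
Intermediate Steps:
s = -40 (s = 4*(-10) = -40)
s*(2 - 1*4) = -40*(2 - 1*4) = -40*(2 - 4) = -40*(-2) = 80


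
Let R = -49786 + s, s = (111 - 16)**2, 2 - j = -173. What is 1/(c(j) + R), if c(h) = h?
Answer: -1/40586 ≈ -2.4639e-5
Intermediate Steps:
j = 175 (j = 2 - 1*(-173) = 2 + 173 = 175)
s = 9025 (s = 95**2 = 9025)
R = -40761 (R = -49786 + 9025 = -40761)
1/(c(j) + R) = 1/(175 - 40761) = 1/(-40586) = -1/40586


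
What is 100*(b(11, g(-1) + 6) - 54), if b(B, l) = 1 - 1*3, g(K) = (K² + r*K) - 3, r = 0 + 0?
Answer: -5600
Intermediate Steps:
r = 0
g(K) = -3 + K² (g(K) = (K² + 0*K) - 3 = (K² + 0) - 3 = K² - 3 = -3 + K²)
b(B, l) = -2 (b(B, l) = 1 - 3 = -2)
100*(b(11, g(-1) + 6) - 54) = 100*(-2 - 54) = 100*(-56) = -5600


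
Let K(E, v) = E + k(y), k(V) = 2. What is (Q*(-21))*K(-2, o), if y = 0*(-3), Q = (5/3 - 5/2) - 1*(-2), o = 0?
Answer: 0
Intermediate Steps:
Q = 7/6 (Q = (5*(⅓) - 5*½) + 2 = (5/3 - 5/2) + 2 = -⅚ + 2 = 7/6 ≈ 1.1667)
y = 0
K(E, v) = 2 + E (K(E, v) = E + 2 = 2 + E)
(Q*(-21))*K(-2, o) = ((7/6)*(-21))*(2 - 2) = -49/2*0 = 0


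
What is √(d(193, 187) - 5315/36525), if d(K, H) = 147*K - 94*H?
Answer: √575939363610/7305 ≈ 103.89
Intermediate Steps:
d(K, H) = -94*H + 147*K
√(d(193, 187) - 5315/36525) = √((-94*187 + 147*193) - 5315/36525) = √((-17578 + 28371) - 5315*1/36525) = √(10793 - 1063/7305) = √(78841802/7305) = √575939363610/7305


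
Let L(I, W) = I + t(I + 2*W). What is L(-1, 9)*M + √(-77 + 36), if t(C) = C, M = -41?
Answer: -656 + I*√41 ≈ -656.0 + 6.4031*I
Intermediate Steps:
L(I, W) = 2*I + 2*W (L(I, W) = I + (I + 2*W) = 2*I + 2*W)
L(-1, 9)*M + √(-77 + 36) = (2*(-1) + 2*9)*(-41) + √(-77 + 36) = (-2 + 18)*(-41) + √(-41) = 16*(-41) + I*√41 = -656 + I*√41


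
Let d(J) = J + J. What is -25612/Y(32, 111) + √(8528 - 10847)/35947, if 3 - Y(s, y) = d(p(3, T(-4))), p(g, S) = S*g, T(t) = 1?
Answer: 25612/3 + I*√2319/35947 ≈ 8537.3 + 0.0013396*I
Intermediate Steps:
d(J) = 2*J
Y(s, y) = -3 (Y(s, y) = 3 - 2*1*3 = 3 - 2*3 = 3 - 1*6 = 3 - 6 = -3)
-25612/Y(32, 111) + √(8528 - 10847)/35947 = -25612/(-3) + √(8528 - 10847)/35947 = -25612*(-⅓) + √(-2319)*(1/35947) = 25612/3 + (I*√2319)*(1/35947) = 25612/3 + I*√2319/35947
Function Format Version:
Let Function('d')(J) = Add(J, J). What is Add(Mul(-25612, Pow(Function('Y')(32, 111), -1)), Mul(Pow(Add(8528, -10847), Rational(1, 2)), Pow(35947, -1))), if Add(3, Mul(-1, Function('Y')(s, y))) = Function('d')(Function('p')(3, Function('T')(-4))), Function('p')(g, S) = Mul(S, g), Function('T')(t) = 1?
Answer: Add(Rational(25612, 3), Mul(Rational(1, 35947), I, Pow(2319, Rational(1, 2)))) ≈ Add(8537.3, Mul(0.0013396, I))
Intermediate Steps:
Function('d')(J) = Mul(2, J)
Function('Y')(s, y) = -3 (Function('Y')(s, y) = Add(3, Mul(-1, Mul(2, Mul(1, 3)))) = Add(3, Mul(-1, Mul(2, 3))) = Add(3, Mul(-1, 6)) = Add(3, -6) = -3)
Add(Mul(-25612, Pow(Function('Y')(32, 111), -1)), Mul(Pow(Add(8528, -10847), Rational(1, 2)), Pow(35947, -1))) = Add(Mul(-25612, Pow(-3, -1)), Mul(Pow(Add(8528, -10847), Rational(1, 2)), Pow(35947, -1))) = Add(Mul(-25612, Rational(-1, 3)), Mul(Pow(-2319, Rational(1, 2)), Rational(1, 35947))) = Add(Rational(25612, 3), Mul(Mul(I, Pow(2319, Rational(1, 2))), Rational(1, 35947))) = Add(Rational(25612, 3), Mul(Rational(1, 35947), I, Pow(2319, Rational(1, 2))))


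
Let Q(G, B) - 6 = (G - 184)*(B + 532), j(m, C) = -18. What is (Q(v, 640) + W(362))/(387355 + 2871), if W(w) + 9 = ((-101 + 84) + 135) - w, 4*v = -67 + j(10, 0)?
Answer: -120400/195113 ≈ -0.61708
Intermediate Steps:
v = -85/4 (v = (-67 - 18)/4 = (1/4)*(-85) = -85/4 ≈ -21.250)
Q(G, B) = 6 + (-184 + G)*(532 + B) (Q(G, B) = 6 + (G - 184)*(B + 532) = 6 + (-184 + G)*(532 + B))
W(w) = 109 - w (W(w) = -9 + (((-101 + 84) + 135) - w) = -9 + ((-17 + 135) - w) = -9 + (118 - w) = 109 - w)
(Q(v, 640) + W(362))/(387355 + 2871) = ((-97882 - 184*640 + 532*(-85/4) + 640*(-85/4)) + (109 - 1*362))/(387355 + 2871) = ((-97882 - 117760 - 11305 - 13600) + (109 - 362))/390226 = (-240547 - 253)*(1/390226) = -240800*1/390226 = -120400/195113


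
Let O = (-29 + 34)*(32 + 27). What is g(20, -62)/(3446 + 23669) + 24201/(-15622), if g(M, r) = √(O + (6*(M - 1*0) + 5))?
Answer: -24201/15622 + 2*√105/27115 ≈ -1.5484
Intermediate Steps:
O = 295 (O = 5*59 = 295)
g(M, r) = √(300 + 6*M) (g(M, r) = √(295 + (6*(M - 1*0) + 5)) = √(295 + (6*(M + 0) + 5)) = √(295 + (6*M + 5)) = √(295 + (5 + 6*M)) = √(300 + 6*M))
g(20, -62)/(3446 + 23669) + 24201/(-15622) = √(300 + 6*20)/(3446 + 23669) + 24201/(-15622) = √(300 + 120)/27115 + 24201*(-1/15622) = √420*(1/27115) - 24201/15622 = (2*√105)*(1/27115) - 24201/15622 = 2*√105/27115 - 24201/15622 = -24201/15622 + 2*√105/27115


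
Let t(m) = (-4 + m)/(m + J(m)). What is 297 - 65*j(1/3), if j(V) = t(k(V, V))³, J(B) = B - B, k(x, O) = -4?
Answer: -223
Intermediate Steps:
J(B) = 0
t(m) = (-4 + m)/m (t(m) = (-4 + m)/(m + 0) = (-4 + m)/m)
j(V) = 8 (j(V) = ((-4 - 4)/(-4))³ = (-¼*(-8))³ = 2³ = 8)
297 - 65*j(1/3) = 297 - 65*8 = 297 - 520 = -223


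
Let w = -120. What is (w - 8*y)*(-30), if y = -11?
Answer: 960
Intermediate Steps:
(w - 8*y)*(-30) = (-120 - 8*(-11))*(-30) = (-120 + 88)*(-30) = -32*(-30) = 960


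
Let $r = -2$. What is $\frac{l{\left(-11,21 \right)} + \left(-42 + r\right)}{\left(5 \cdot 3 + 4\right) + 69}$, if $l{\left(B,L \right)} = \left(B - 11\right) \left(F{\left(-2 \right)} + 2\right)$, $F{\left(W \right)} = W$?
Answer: $- \frac{1}{2} \approx -0.5$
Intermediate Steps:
$l{\left(B,L \right)} = 0$ ($l{\left(B,L \right)} = \left(B - 11\right) \left(-2 + 2\right) = \left(-11 + B\right) 0 = 0$)
$\frac{l{\left(-11,21 \right)} + \left(-42 + r\right)}{\left(5 \cdot 3 + 4\right) + 69} = \frac{0 - 44}{\left(5 \cdot 3 + 4\right) + 69} = \frac{0 - 44}{\left(15 + 4\right) + 69} = - \frac{44}{19 + 69} = - \frac{44}{88} = \left(-44\right) \frac{1}{88} = - \frac{1}{2}$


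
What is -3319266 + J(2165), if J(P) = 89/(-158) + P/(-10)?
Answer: -262239162/79 ≈ -3.3195e+6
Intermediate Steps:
J(P) = -89/158 - P/10 (J(P) = 89*(-1/158) + P*(-⅒) = -89/158 - P/10)
-3319266 + J(2165) = -3319266 + (-89/158 - ⅒*2165) = -3319266 + (-89/158 - 433/2) = -3319266 - 17148/79 = -262239162/79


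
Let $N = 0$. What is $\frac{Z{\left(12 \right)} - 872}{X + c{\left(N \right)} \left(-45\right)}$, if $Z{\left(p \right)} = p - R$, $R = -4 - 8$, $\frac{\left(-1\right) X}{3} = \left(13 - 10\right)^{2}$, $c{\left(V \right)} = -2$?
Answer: $- \frac{848}{63} \approx -13.46$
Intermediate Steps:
$X = -27$ ($X = - 3 \left(13 - 10\right)^{2} = - 3 \cdot 3^{2} = \left(-3\right) 9 = -27$)
$R = -12$
$Z{\left(p \right)} = 12 + p$ ($Z{\left(p \right)} = p - -12 = p + 12 = 12 + p$)
$\frac{Z{\left(12 \right)} - 872}{X + c{\left(N \right)} \left(-45\right)} = \frac{\left(12 + 12\right) - 872}{-27 - -90} = \frac{24 - 872}{-27 + 90} = - \frac{848}{63}$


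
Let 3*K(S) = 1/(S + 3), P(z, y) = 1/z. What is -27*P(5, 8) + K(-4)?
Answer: -86/15 ≈ -5.7333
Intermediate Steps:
K(S) = 1/(3*(3 + S)) (K(S) = 1/(3*(S + 3)) = 1/(3*(3 + S)))
-27*P(5, 8) + K(-4) = -27/5 + 1/(3*(3 - 4)) = -27*⅕ + (⅓)/(-1) = -27/5 + (⅓)*(-1) = -27/5 - ⅓ = -86/15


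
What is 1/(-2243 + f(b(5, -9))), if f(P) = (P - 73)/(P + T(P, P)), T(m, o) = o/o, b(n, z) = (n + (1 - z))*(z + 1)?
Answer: -119/266724 ≈ -0.00044615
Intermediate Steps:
b(n, z) = (1 + z)*(1 + n - z) (b(n, z) = (1 + n - z)*(1 + z) = (1 + z)*(1 + n - z))
T(m, o) = 1
f(P) = (-73 + P)/(1 + P) (f(P) = (P - 73)/(P + 1) = (-73 + P)/(1 + P))
1/(-2243 + f(b(5, -9))) = 1/(-2243 + (-73 + (1 + 5 - 1*(-9)² + 5*(-9)))/(1 + (1 + 5 - 1*(-9)² + 5*(-9)))) = 1/(-2243 + (-73 + (1 + 5 - 1*81 - 45))/(1 + (1 + 5 - 1*81 - 45))) = 1/(-2243 + (-73 + (1 + 5 - 81 - 45))/(1 + (1 + 5 - 81 - 45))) = 1/(-2243 + (-73 - 120)/(1 - 120)) = 1/(-2243 - 193/(-119)) = 1/(-2243 - 1/119*(-193)) = 1/(-2243 + 193/119) = 1/(-266724/119) = -119/266724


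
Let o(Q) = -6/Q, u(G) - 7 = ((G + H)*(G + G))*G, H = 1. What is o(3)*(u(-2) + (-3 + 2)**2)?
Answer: 0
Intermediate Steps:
u(G) = 7 + 2*G**2*(1 + G) (u(G) = 7 + ((G + 1)*(G + G))*G = 7 + ((1 + G)*(2*G))*G = 7 + (2*G*(1 + G))*G = 7 + 2*G**2*(1 + G))
o(3)*(u(-2) + (-3 + 2)**2) = (-6/3)*((7 + 2*(-2)**2 + 2*(-2)**3) + (-3 + 2)**2) = (-6*1/3)*((7 + 2*4 + 2*(-8)) + (-1)**2) = -2*((7 + 8 - 16) + 1) = -2*(-1 + 1) = -2*0 = 0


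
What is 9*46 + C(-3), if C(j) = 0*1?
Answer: 414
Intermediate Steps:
C(j) = 0
9*46 + C(-3) = 9*46 + 0 = 414 + 0 = 414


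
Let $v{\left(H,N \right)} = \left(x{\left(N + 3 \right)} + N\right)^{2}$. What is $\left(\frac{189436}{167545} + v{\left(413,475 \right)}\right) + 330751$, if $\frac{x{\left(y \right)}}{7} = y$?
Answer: $\frac{2501579735076}{167545} \approx 1.4931 \cdot 10^{7}$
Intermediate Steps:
$x{\left(y \right)} = 7 y$
$v{\left(H,N \right)} = \left(21 + 8 N\right)^{2}$ ($v{\left(H,N \right)} = \left(7 \left(N + 3\right) + N\right)^{2} = \left(7 \left(3 + N\right) + N\right)^{2} = \left(\left(21 + 7 N\right) + N\right)^{2} = \left(21 + 8 N\right)^{2}$)
$\left(\frac{189436}{167545} + v{\left(413,475 \right)}\right) + 330751 = \left(\frac{189436}{167545} + \left(21 + 8 \cdot 475\right)^{2}\right) + 330751 = \left(189436 \cdot \frac{1}{167545} + \left(21 + 3800\right)^{2}\right) + 330751 = \left(\frac{189436}{167545} + 3821^{2}\right) + 330751 = \left(\frac{189436}{167545} + 14600041\right) + 330751 = \frac{2446164058781}{167545} + 330751 = \frac{2501579735076}{167545}$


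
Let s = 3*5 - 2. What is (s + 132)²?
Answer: 21025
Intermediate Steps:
s = 13 (s = 15 - 2 = 13)
(s + 132)² = (13 + 132)² = 145² = 21025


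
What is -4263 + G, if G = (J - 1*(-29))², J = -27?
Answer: -4259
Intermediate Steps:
G = 4 (G = (-27 - 1*(-29))² = (-27 + 29)² = 2² = 4)
-4263 + G = -4263 + 4 = -4259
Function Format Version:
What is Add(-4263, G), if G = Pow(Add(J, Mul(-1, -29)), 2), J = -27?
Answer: -4259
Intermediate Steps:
G = 4 (G = Pow(Add(-27, Mul(-1, -29)), 2) = Pow(Add(-27, 29), 2) = Pow(2, 2) = 4)
Add(-4263, G) = Add(-4263, 4) = -4259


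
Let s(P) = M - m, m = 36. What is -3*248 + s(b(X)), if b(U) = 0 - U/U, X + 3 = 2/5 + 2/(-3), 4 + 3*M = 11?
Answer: -2333/3 ≈ -777.67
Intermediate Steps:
M = 7/3 (M = -4/3 + (⅓)*11 = -4/3 + 11/3 = 7/3 ≈ 2.3333)
X = -49/15 (X = -3 + (2/5 + 2/(-3)) = -3 + (2*(⅕) + 2*(-⅓)) = -3 + (⅖ - ⅔) = -3 - 4/15 = -49/15 ≈ -3.2667)
b(U) = -1 (b(U) = 0 - 1*1 = 0 - 1 = -1)
s(P) = -101/3 (s(P) = 7/3 - 1*36 = 7/3 - 36 = -101/3)
-3*248 + s(b(X)) = -3*248 - 101/3 = -744 - 101/3 = -2333/3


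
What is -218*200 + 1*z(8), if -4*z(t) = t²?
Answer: -43616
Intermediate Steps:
z(t) = -t²/4
-218*200 + 1*z(8) = -218*200 + 1*(-¼*8²) = -43600 + 1*(-¼*64) = -43600 + 1*(-16) = -43600 - 16 = -43616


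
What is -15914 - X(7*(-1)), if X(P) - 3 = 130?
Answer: -16047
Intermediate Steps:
X(P) = 133 (X(P) = 3 + 130 = 133)
-15914 - X(7*(-1)) = -15914 - 1*133 = -15914 - 133 = -16047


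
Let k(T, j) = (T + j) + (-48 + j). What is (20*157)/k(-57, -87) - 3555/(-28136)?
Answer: -87355195/7849944 ≈ -11.128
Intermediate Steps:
k(T, j) = -48 + T + 2*j
(20*157)/k(-57, -87) - 3555/(-28136) = (20*157)/(-48 - 57 + 2*(-87)) - 3555/(-28136) = 3140/(-48 - 57 - 174) - 3555*(-1/28136) = 3140/(-279) + 3555/28136 = 3140*(-1/279) + 3555/28136 = -3140/279 + 3555/28136 = -87355195/7849944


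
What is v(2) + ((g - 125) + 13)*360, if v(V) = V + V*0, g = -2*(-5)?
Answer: -36718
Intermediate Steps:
g = 10
v(V) = V (v(V) = V + 0 = V)
v(2) + ((g - 125) + 13)*360 = 2 + ((10 - 125) + 13)*360 = 2 + (-115 + 13)*360 = 2 - 102*360 = 2 - 36720 = -36718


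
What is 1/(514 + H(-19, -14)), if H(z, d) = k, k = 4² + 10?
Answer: 1/540 ≈ 0.0018519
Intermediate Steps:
k = 26 (k = 16 + 10 = 26)
H(z, d) = 26
1/(514 + H(-19, -14)) = 1/(514 + 26) = 1/540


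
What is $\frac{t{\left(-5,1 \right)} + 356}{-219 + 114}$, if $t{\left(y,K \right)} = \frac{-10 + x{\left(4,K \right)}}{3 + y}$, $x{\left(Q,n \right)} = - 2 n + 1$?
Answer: $- \frac{241}{70} \approx -3.4429$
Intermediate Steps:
$x{\left(Q,n \right)} = 1 - 2 n$
$t{\left(y,K \right)} = \frac{-9 - 2 K}{3 + y}$ ($t{\left(y,K \right)} = \frac{-10 - \left(-1 + 2 K\right)}{3 + y} = \frac{-9 - 2 K}{3 + y}$)
$\frac{t{\left(-5,1 \right)} + 356}{-219 + 114} = \frac{\frac{-9 - 2}{3 - 5} + 356}{-219 + 114} = \frac{\frac{-9 - 2}{-2} + 356}{-105} = \left(\left(- \frac{1}{2}\right) \left(-11\right) + 356\right) \left(- \frac{1}{105}\right) = \left(\frac{11}{2} + 356\right) \left(- \frac{1}{105}\right) = \frac{723}{2} \left(- \frac{1}{105}\right) = - \frac{241}{70}$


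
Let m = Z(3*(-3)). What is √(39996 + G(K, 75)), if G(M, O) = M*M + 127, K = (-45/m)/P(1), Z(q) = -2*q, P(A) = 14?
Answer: 19*√87137/28 ≈ 200.31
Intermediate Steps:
m = 18 (m = -6*(-3) = -2*(-9) = 18)
K = -5/28 (K = -45/18/14 = -45*1/18*(1/14) = -5/2*1/14 = -5/28 ≈ -0.17857)
G(M, O) = 127 + M² (G(M, O) = M² + 127 = 127 + M²)
√(39996 + G(K, 75)) = √(39996 + (127 + (-5/28)²)) = √(39996 + (127 + 25/784)) = √(39996 + 99593/784) = √(31456457/784) = 19*√87137/28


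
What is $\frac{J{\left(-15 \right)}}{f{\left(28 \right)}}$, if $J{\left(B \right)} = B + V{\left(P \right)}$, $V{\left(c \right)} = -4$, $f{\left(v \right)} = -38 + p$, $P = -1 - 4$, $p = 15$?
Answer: $\frac{19}{23} \approx 0.82609$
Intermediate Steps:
$P = -5$ ($P = -1 - 4 = -5$)
$f{\left(v \right)} = -23$ ($f{\left(v \right)} = -38 + 15 = -23$)
$J{\left(B \right)} = -4 + B$ ($J{\left(B \right)} = B - 4 = -4 + B$)
$\frac{J{\left(-15 \right)}}{f{\left(28 \right)}} = \frac{-4 - 15}{-23} = \left(-19\right) \left(- \frac{1}{23}\right) = \frac{19}{23}$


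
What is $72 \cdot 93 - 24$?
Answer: $6672$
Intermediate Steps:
$72 \cdot 93 - 24 = 6696 - 24 = 6672$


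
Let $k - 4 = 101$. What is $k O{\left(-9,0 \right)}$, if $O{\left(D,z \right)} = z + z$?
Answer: $0$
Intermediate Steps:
$O{\left(D,z \right)} = 2 z$
$k = 105$ ($k = 4 + 101 = 105$)
$k O{\left(-9,0 \right)} = 105 \cdot 2 \cdot 0 = 105 \cdot 0 = 0$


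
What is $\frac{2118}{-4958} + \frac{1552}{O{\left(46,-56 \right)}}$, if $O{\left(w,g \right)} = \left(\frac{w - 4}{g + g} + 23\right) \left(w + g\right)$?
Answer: $- \frac{16348027}{2243495} \approx -7.2869$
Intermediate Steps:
$O{\left(w,g \right)} = \left(23 + \frac{-4 + w}{2 g}\right) \left(g + w\right)$ ($O{\left(w,g \right)} = \left(\frac{w - 4}{2 g} + 23\right) \left(g + w\right) = \left(\left(-4 + w\right) \frac{1}{2 g} + 23\right) \left(g + w\right) = \left(\frac{-4 + w}{2 g} + 23\right) \left(g + w\right) = \left(23 + \frac{-4 + w}{2 g}\right) \left(g + w\right)$)
$\frac{2118}{-4958} + \frac{1552}{O{\left(46,-56 \right)}} = \frac{2118}{-4958} + \frac{1552}{\frac{1}{2} \frac{1}{-56} \left(46^{2} - 184 - 56 \left(-4 + 46 \left(-56\right) + 47 \cdot 46\right)\right)} = 2118 \left(- \frac{1}{4958}\right) + \frac{1552}{\frac{1}{2} \left(- \frac{1}{56}\right) \left(2116 - 184 - 56 \left(-4 - 2576 + 2162\right)\right)} = - \frac{1059}{2479} + \frac{1552}{\frac{1}{2} \left(- \frac{1}{56}\right) \left(2116 - 184 - -23408\right)} = - \frac{1059}{2479} + \frac{1552}{\frac{1}{2} \left(- \frac{1}{56}\right) \left(2116 - 184 + 23408\right)} = - \frac{1059}{2479} + \frac{1552}{\frac{1}{2} \left(- \frac{1}{56}\right) 25340} = - \frac{1059}{2479} + \frac{1552}{- \frac{905}{4}} = - \frac{1059}{2479} + 1552 \left(- \frac{4}{905}\right) = - \frac{1059}{2479} - \frac{6208}{905} = - \frac{16348027}{2243495}$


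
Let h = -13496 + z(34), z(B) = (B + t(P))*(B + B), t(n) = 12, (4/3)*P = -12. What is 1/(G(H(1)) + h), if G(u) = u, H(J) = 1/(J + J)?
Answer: -2/20735 ≈ -9.6455e-5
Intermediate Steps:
H(J) = 1/(2*J)
P = -9 (P = (3/4)*(-12) = -9)
z(B) = 2*B*(12 + B) (z(B) = (B + 12)*(B + B) = (12 + B)*(2*B) = 2*B*(12 + B))
h = -10368 (h = -13496 + 2*34*(12 + 34) = -13496 + 2*34*46 = -13496 + 3128 = -10368)
1/(G(H(1)) + h) = 1/((1/2)/1 - 10368) = 1/((1/2)*1 - 10368) = 1/(1/2 - 10368) = 1/(-20735/2) = -2/20735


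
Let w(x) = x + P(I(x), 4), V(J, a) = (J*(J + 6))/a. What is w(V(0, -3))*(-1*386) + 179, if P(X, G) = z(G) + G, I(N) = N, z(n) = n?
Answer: -2909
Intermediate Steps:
P(X, G) = 2*G (P(X, G) = G + G = 2*G)
V(J, a) = J*(6 + J)/a (V(J, a) = (J*(6 + J))/a = J*(6 + J)/a)
w(x) = 8 + x (w(x) = x + 2*4 = x + 8 = 8 + x)
w(V(0, -3))*(-1*386) + 179 = (8 + 0*(6 + 0)/(-3))*(-1*386) + 179 = (8 + 0*(-⅓)*6)*(-386) + 179 = (8 + 0)*(-386) + 179 = 8*(-386) + 179 = -3088 + 179 = -2909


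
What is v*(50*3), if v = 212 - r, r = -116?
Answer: 49200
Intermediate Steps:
v = 328 (v = 212 - 1*(-116) = 212 + 116 = 328)
v*(50*3) = 328*(50*3) = 328*150 = 49200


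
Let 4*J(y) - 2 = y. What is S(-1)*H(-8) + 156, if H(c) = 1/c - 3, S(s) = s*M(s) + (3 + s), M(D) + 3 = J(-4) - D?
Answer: 2271/16 ≈ 141.94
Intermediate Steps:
J(y) = 1/2 + y/4
M(D) = -7/2 - D (M(D) = -3 + ((1/2 + (1/4)*(-4)) - D) = -3 + ((1/2 - 1) - D) = -3 + (-1/2 - D) = -7/2 - D)
S(s) = 3 + s + s*(-7/2 - s) (S(s) = s*(-7/2 - s) + (3 + s) = 3 + s + s*(-7/2 - s))
H(c) = -3 + 1/c
S(-1)*H(-8) + 156 = (3 - 1*(-1)**2 - 5/2*(-1))*(-3 + 1/(-8)) + 156 = (3 - 1*1 + 5/2)*(-3 - 1/8) + 156 = (3 - 1 + 5/2)*(-25/8) + 156 = (9/2)*(-25/8) + 156 = -225/16 + 156 = 2271/16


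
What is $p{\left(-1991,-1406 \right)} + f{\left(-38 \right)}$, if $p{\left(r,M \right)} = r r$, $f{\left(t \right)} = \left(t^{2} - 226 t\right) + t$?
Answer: $3974075$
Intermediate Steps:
$f{\left(t \right)} = t^{2} - 225 t$
$p{\left(r,M \right)} = r^{2}$
$p{\left(-1991,-1406 \right)} + f{\left(-38 \right)} = \left(-1991\right)^{2} - 38 \left(-225 - 38\right) = 3964081 - -9994 = 3964081 + 9994 = 3974075$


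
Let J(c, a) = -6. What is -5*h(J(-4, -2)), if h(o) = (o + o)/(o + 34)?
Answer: 15/7 ≈ 2.1429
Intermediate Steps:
h(o) = 2*o/(34 + o) (h(o) = (2*o)/(34 + o) = 2*o/(34 + o))
-5*h(J(-4, -2)) = -10*(-6)/(34 - 6) = -10*(-6)/28 = -5*(-3/7) = 15/7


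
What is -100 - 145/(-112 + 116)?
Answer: -545/4 ≈ -136.25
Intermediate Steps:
-100 - 145/(-112 + 116) = -100 - 145/4 = -545/4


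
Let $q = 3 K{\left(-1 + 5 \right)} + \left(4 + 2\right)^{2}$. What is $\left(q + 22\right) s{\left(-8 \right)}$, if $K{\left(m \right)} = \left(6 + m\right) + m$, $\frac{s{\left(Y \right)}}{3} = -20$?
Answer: $-6000$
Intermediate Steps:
$s{\left(Y \right)} = -60$ ($s{\left(Y \right)} = 3 \left(-20\right) = -60$)
$K{\left(m \right)} = 6 + 2 m$
$q = 78$ ($q = 3 \left(6 + 2 \left(-1 + 5\right)\right) + \left(4 + 2\right)^{2} = 3 \left(6 + 2 \cdot 4\right) + 6^{2} = 3 \left(6 + 8\right) + 36 = 3 \cdot 14 + 36 = 42 + 36 = 78$)
$\left(q + 22\right) s{\left(-8 \right)} = \left(78 + 22\right) \left(-60\right) = 100 \left(-60\right) = -6000$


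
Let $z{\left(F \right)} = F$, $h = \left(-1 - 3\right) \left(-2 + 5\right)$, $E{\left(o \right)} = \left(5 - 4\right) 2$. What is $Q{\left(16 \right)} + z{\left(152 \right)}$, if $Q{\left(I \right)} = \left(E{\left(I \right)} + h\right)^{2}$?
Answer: $252$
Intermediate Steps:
$E{\left(o \right)} = 2$ ($E{\left(o \right)} = 1 \cdot 2 = 2$)
$h = -12$ ($h = \left(-4\right) 3 = -12$)
$Q{\left(I \right)} = 100$ ($Q{\left(I \right)} = \left(2 - 12\right)^{2} = \left(-10\right)^{2} = 100$)
$Q{\left(16 \right)} + z{\left(152 \right)} = 100 + 152 = 252$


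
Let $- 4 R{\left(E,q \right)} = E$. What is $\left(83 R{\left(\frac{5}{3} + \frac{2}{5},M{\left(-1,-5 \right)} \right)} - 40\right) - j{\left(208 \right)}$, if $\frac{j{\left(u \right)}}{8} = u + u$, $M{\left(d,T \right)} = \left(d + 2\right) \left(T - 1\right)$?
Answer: $- \frac{204653}{60} \approx -3410.9$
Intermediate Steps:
$M{\left(d,T \right)} = \left(-1 + T\right) \left(2 + d\right)$ ($M{\left(d,T \right)} = \left(2 + d\right) \left(-1 + T\right) = \left(-1 + T\right) \left(2 + d\right)$)
$R{\left(E,q \right)} = - \frac{E}{4}$
$j{\left(u \right)} = 16 u$ ($j{\left(u \right)} = 8 \left(u + u\right) = 8 \cdot 2 u = 16 u$)
$\left(83 R{\left(\frac{5}{3} + \frac{2}{5},M{\left(-1,-5 \right)} \right)} - 40\right) - j{\left(208 \right)} = \left(83 \left(- \frac{\frac{5}{3} + \frac{2}{5}}{4}\right) - 40\right) - 16 \cdot 208 = \left(83 \left(- \frac{5 \cdot \frac{1}{3} + 2 \cdot \frac{1}{5}}{4}\right) - 40\right) - 3328 = \left(83 \left(- \frac{\frac{5}{3} + \frac{2}{5}}{4}\right) - 40\right) - 3328 = \left(83 \left(\left(- \frac{1}{4}\right) \frac{31}{15}\right) - 40\right) - 3328 = \left(83 \left(- \frac{31}{60}\right) - 40\right) - 3328 = \left(- \frac{2573}{60} - 40\right) - 3328 = - \frac{4973}{60} - 3328 = - \frac{204653}{60}$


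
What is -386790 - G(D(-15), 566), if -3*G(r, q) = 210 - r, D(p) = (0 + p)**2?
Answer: -386795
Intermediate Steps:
D(p) = p**2
G(r, q) = -70 + r/3 (G(r, q) = -(210 - r)/3 = -70 + r/3)
-386790 - G(D(-15), 566) = -386790 - (-70 + (1/3)*(-15)**2) = -386790 - (-70 + (1/3)*225) = -386790 - (-70 + 75) = -386790 - 1*5 = -386790 - 5 = -386795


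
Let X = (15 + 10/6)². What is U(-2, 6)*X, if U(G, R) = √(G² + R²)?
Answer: 5000*√10/9 ≈ 1756.8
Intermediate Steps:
X = 2500/9 (X = (15 + 10*(⅙))² = (15 + 5/3)² = (50/3)² = 2500/9 ≈ 277.78)
U(-2, 6)*X = √((-2)² + 6²)*(2500/9) = √(4 + 36)*(2500/9) = √40*(2500/9) = (2*√10)*(2500/9) = 5000*√10/9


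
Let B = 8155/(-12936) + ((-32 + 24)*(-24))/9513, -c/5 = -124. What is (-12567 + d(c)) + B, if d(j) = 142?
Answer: -1155780561/93016 ≈ -12426.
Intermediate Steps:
c = 620 (c = -5*(-124) = 620)
B = -56761/93016 (B = 8155*(-1/12936) - 8*(-24)*(1/9513) = -1165/1848 + 192*(1/9513) = -1165/1848 + 64/3171 = -56761/93016 ≈ -0.61023)
(-12567 + d(c)) + B = (-12567 + 142) - 56761/93016 = -12425 - 56761/93016 = -1155780561/93016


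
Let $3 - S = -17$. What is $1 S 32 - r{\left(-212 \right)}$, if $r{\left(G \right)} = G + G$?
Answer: $1064$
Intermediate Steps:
$S = 20$ ($S = 3 - -17 = 3 + 17 = 20$)
$r{\left(G \right)} = 2 G$
$1 S 32 - r{\left(-212 \right)} = 1 \cdot 20 \cdot 32 - 2 \left(-212\right) = 20 \cdot 32 - -424 = 640 + 424 = 1064$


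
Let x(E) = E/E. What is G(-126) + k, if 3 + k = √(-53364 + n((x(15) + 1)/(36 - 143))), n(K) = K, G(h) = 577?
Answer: 574 + 5*I*√24438586/107 ≈ 574.0 + 231.01*I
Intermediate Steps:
x(E) = 1
k = -3 + 5*I*√24438586/107 (k = -3 + √(-53364 + (1 + 1)/(36 - 143)) = -3 + √(-53364 + 2/(-107)) = -3 + √(-53364 + 2*(-1/107)) = -3 + √(-53364 - 2/107) = -3 + √(-5709950/107) = -3 + 5*I*√24438586/107 ≈ -3.0 + 231.01*I)
G(-126) + k = 577 + (-3 + 5*I*√24438586/107) = 574 + 5*I*√24438586/107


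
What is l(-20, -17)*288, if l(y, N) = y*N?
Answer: 97920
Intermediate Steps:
l(y, N) = N*y
l(-20, -17)*288 = -17*(-20)*288 = 340*288 = 97920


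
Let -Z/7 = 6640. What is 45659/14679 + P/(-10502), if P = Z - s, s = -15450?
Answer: 467500094/77079429 ≈ 6.0652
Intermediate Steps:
Z = -46480 (Z = -7*6640 = -46480)
P = -31030 (P = -46480 - 1*(-15450) = -46480 + 15450 = -31030)
45659/14679 + P/(-10502) = 45659/14679 - 31030/(-10502) = 45659*(1/14679) - 31030*(-1/10502) = 45659/14679 + 15515/5251 = 467500094/77079429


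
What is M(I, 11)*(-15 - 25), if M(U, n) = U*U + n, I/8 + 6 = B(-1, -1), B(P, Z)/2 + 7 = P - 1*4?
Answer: -2304440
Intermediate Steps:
B(P, Z) = -22 + 2*P (B(P, Z) = -14 + 2*(P - 1*4) = -14 + 2*(P - 4) = -14 + 2*(-4 + P) = -14 + (-8 + 2*P) = -22 + 2*P)
I = -240 (I = -48 + 8*(-22 + 2*(-1)) = -48 + 8*(-22 - 2) = -48 + 8*(-24) = -48 - 192 = -240)
M(U, n) = n + U² (M(U, n) = U² + n = n + U²)
M(I, 11)*(-15 - 25) = (11 + (-240)²)*(-15 - 25) = (11 + 57600)*(-40) = 57611*(-40) = -2304440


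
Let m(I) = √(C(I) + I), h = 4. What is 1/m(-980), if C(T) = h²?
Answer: -I*√241/482 ≈ -0.032208*I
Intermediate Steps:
C(T) = 16 (C(T) = 4² = 16)
m(I) = √(16 + I)
1/m(-980) = 1/(√(16 - 980)) = 1/(√(-964)) = 1/(2*I*√241) = -I*√241/482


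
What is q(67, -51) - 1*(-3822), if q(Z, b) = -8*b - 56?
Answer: 4174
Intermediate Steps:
q(Z, b) = -56 - 8*b
q(67, -51) - 1*(-3822) = (-56 - 8*(-51)) - 1*(-3822) = (-56 + 408) + 3822 = 352 + 3822 = 4174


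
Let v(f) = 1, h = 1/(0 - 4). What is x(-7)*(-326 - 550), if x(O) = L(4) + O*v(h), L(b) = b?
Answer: 2628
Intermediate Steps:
h = -¼ (h = 1/(-4) = -¼ ≈ -0.25000)
x(O) = 4 + O (x(O) = 4 + O*1 = 4 + O)
x(-7)*(-326 - 550) = (4 - 7)*(-326 - 550) = -3*(-876) = 2628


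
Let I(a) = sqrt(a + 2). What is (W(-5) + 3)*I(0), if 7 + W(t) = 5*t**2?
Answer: 121*sqrt(2) ≈ 171.12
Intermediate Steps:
W(t) = -7 + 5*t**2
I(a) = sqrt(2 + a)
(W(-5) + 3)*I(0) = ((-7 + 5*(-5)**2) + 3)*sqrt(2 + 0) = ((-7 + 5*25) + 3)*sqrt(2) = ((-7 + 125) + 3)*sqrt(2) = (118 + 3)*sqrt(2) = 121*sqrt(2)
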